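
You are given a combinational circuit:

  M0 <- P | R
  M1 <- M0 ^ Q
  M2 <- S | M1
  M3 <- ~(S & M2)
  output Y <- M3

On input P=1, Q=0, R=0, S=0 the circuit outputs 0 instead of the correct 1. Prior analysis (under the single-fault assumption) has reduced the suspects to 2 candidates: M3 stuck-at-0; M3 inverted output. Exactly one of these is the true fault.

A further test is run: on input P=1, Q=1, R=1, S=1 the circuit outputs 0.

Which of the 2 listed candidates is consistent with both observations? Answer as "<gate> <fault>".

Evaluate each candidate on input P=1, Q=1, R=1, S=1:
  M3 stuck-at-0: M0=1, M1=0, M2=1, M3=0 [stuck-at-0] → 0 — matches
  M3 inverted output: M0=1, M1=0, M2=1, M3=1 [inverted output] → 1 — eliminated
Only M3 stuck-at-0 reproduces the observed 0.

M3 stuck-at-0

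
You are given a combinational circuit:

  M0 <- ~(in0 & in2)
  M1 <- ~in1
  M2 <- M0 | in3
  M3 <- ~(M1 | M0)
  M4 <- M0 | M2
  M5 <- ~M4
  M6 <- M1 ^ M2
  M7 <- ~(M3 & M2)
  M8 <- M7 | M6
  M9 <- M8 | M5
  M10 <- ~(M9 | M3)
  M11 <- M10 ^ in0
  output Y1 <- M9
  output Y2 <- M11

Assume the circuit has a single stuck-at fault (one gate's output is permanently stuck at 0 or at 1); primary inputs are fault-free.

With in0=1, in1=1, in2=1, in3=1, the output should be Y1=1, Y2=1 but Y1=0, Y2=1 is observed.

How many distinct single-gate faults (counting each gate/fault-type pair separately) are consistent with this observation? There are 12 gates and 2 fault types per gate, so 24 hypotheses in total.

3

Fault-free: M0=0, M1=0, M2=1, M3=1, M4=1, M5=0, M6=1, M7=0, M8=1, M9=1, M10=0, M11=1 → Y1=1, Y2=1. Observed Y1=0, Y2=1.
  M0: none of the 2 fault types match ✗
  M1: none of the 2 fault types match ✗
  M2: none of the 2 fault types match ✗
  M3: none of the 2 fault types match ✗
  M4: none of the 2 fault types match ✗
  M5: none of the 2 fault types match ✗
  M6: stuck-at-0 ✓; others ✗
  M7: none of the 2 fault types match ✗
  M8: stuck-at-0 ✓; others ✗
  M9: stuck-at-0 ✓; others ✗
  M10: none of the 2 fault types match ✗
  M11: none of the 2 fault types match ✗
Consistent faults: {M6 stuck-at-0, M8 stuck-at-0, M9 stuck-at-0} — 3 in all.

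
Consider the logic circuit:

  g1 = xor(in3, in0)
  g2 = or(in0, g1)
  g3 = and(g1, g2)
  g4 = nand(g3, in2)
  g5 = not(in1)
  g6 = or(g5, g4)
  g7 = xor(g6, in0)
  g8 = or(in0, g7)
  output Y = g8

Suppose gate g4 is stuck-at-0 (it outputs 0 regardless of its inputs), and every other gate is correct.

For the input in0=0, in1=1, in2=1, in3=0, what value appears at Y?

0

Propagate with g4 forced: g1=0, g2=0, g3=0, g4=0 [stuck-at-0], g5=0, g6=0, g7=0, g8=0.
So Y = 0. (Without the fault it would be 1.)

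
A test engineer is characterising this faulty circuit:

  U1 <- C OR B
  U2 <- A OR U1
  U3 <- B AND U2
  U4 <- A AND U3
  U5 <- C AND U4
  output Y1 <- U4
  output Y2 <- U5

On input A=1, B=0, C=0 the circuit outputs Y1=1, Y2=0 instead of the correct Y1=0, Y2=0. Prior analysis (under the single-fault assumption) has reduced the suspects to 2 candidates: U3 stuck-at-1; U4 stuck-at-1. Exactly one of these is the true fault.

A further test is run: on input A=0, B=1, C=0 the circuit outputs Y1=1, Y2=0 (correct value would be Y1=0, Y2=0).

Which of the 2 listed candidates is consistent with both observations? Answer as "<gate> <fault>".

Evaluate each candidate on input A=0, B=1, C=0:
  U3 stuck-at-1: U1=1, U2=1, U3=1 [stuck-at-1], U4=0, U5=0 → Y1=0, Y2=0 — eliminated
  U4 stuck-at-1: U1=1, U2=1, U3=1, U4=1 [stuck-at-1], U5=0 → Y1=1, Y2=0 — matches
Only U4 stuck-at-1 reproduces the observed Y1=1, Y2=0.

U4 stuck-at-1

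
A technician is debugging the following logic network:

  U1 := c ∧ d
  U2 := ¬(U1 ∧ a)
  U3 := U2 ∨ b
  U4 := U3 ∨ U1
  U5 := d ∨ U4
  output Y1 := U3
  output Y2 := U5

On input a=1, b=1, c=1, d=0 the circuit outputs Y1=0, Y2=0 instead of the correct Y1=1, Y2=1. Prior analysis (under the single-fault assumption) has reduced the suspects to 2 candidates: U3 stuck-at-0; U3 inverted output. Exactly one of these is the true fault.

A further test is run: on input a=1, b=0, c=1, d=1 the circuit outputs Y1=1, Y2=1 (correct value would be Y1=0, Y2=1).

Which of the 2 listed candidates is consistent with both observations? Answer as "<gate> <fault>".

U3 inverted output

Evaluate each candidate on input a=1, b=0, c=1, d=1:
  U3 stuck-at-0: U1=1, U2=0, U3=0 [stuck-at-0], U4=1, U5=1 → Y1=0, Y2=1 — eliminated
  U3 inverted output: U1=1, U2=0, U3=1 [inverted output], U4=1, U5=1 → Y1=1, Y2=1 — matches
Only U3 inverted output reproduces the observed Y1=1, Y2=1.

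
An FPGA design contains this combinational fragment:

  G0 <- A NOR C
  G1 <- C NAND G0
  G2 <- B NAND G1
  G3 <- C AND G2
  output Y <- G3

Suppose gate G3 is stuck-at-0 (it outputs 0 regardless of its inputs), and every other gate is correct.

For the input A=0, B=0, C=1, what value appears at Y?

0

Propagate with G3 forced: G0=0, G1=1, G2=1, G3=0 [stuck-at-0].
So Y = 0. (Without the fault it would be 1.)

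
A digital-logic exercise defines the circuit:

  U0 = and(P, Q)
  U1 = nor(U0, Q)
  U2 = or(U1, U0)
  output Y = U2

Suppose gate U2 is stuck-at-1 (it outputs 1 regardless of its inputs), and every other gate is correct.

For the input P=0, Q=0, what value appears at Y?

Propagate with U2 forced: U0=0, U1=1, U2=1 [stuck-at-1].
So Y = 1. (Same as the fault-free value — the fault is masked on this input.)

1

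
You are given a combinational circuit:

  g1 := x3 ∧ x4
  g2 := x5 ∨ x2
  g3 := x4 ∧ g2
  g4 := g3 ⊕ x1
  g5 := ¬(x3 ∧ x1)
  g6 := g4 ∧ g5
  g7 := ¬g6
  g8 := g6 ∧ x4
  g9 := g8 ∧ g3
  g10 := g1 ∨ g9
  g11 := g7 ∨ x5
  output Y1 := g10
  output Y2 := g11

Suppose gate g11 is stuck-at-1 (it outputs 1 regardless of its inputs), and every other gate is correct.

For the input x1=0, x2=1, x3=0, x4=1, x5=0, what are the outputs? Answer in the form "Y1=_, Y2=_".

Propagate with g11 forced: g1=0, g2=1, g3=1, g4=1, g5=1, g6=1, g7=0, g8=1, g9=1, g10=1, g11=1 [stuck-at-1].
So the outputs are Y1=1, Y2=1. (Without the fault they would be Y1=1, Y2=0.)

Y1=1, Y2=1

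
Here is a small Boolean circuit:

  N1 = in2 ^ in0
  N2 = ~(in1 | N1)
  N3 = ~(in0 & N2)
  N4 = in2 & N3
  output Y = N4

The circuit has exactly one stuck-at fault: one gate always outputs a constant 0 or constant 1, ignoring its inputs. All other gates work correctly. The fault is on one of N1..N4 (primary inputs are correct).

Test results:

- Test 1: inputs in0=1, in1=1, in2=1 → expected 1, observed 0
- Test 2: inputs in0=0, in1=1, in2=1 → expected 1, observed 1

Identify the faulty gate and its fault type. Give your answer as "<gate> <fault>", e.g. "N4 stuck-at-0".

Fault-free values for test 1 (in0=1, in1=1, in2=1): N1=0, N2=0, N3=1, N4=1, giving Y=1. Observed 0.
Test 1: faults giving observed 0 are {N2 stuck-at-1, N3 stuck-at-0, N4 stuck-at-0}.
Test 2 (in0=0, in1=1, in2=1): fault-free N1=1, N2=0, N3=1, N4=1 → 1; observed 1. Eliminates N3 stuck-at-0, N4 stuck-at-0.
Only N2 stuck-at-1 is consistent with every test.

N2 stuck-at-1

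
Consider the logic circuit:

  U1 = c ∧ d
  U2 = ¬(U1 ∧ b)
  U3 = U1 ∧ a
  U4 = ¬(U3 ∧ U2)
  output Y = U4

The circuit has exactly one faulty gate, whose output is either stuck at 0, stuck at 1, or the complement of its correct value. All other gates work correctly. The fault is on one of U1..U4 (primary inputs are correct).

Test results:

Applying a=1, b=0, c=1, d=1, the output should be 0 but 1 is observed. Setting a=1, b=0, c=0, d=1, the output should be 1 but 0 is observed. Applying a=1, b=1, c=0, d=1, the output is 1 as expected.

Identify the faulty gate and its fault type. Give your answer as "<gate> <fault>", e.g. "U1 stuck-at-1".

Fault-free values for test 1 (a=1, b=0, c=1, d=1): U1=1, U2=1, U3=1, U4=0, giving Y=0. Observed 1.
Test 1: faults giving observed 1 are {U1 stuck-at-0, U1 inverted output, U2 stuck-at-0, U2 inverted output, U3 stuck-at-0, U3 inverted output, U4 stuck-at-1, U4 inverted output}.
Test 2 (a=1, b=0, c=0, d=1): fault-free U1=0, U2=1, U3=0, U4=1 → 1; observed 0. Eliminates U1 stuck-at-0, U2 stuck-at-0, U2 inverted output, U3 stuck-at-0, U4 stuck-at-1.
Test 3 (a=1, b=1, c=0, d=1): fault-free U1=0, U2=1, U3=0, U4=1 → 1; observed 1. Eliminates U3 inverted output, U4 inverted output.
Only U1 inverted output is consistent with every test.

U1 inverted output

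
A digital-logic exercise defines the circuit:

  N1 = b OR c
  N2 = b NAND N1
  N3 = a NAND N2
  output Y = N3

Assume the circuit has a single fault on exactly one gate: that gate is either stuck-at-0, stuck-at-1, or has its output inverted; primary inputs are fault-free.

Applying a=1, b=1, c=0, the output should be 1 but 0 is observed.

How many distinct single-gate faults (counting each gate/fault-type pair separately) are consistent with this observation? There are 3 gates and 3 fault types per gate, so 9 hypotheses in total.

Fault-free: N1=1, N2=0, N3=1 → 1. Observed 0.
  N1 stuck-at-0: output 0 ✓
  N1 stuck-at-1: output 1 ✗
  N1 inverted output: output 0 ✓
  N2 stuck-at-0: output 1 ✗
  N2 stuck-at-1: output 0 ✓
  N2 inverted output: output 0 ✓
  N3 stuck-at-0: output 0 ✓
  N3 stuck-at-1: output 1 ✗
  N3 inverted output: output 0 ✓
Consistent faults: {N1 stuck-at-0, N1 inverted output, N2 stuck-at-1, N2 inverted output, N3 stuck-at-0, N3 inverted output} — 6 in all.

6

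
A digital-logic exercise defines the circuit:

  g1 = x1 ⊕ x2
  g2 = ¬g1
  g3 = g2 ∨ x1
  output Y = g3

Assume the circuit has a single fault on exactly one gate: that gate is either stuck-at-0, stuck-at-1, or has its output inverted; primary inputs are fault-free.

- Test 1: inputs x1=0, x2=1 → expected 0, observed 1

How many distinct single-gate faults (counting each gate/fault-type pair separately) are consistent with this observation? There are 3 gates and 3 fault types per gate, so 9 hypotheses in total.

6

Fault-free: g1=1, g2=0, g3=0 → 0. Observed 1.
  g1 stuck-at-0: output 1 ✓
  g1 stuck-at-1: output 0 ✗
  g1 inverted output: output 1 ✓
  g2 stuck-at-0: output 0 ✗
  g2 stuck-at-1: output 1 ✓
  g2 inverted output: output 1 ✓
  g3 stuck-at-0: output 0 ✗
  g3 stuck-at-1: output 1 ✓
  g3 inverted output: output 1 ✓
Consistent faults: {g1 stuck-at-0, g1 inverted output, g2 stuck-at-1, g2 inverted output, g3 stuck-at-1, g3 inverted output} — 6 in all.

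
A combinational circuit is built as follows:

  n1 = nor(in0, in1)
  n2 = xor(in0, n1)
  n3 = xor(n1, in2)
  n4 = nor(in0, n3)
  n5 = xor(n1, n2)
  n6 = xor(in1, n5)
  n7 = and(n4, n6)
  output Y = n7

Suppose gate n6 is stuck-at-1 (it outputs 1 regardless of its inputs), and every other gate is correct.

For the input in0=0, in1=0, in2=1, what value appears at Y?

1

Propagate with n6 forced: n1=1, n2=1, n3=0, n4=1, n5=0, n6=1 [stuck-at-1], n7=1.
So Y = 1. (Without the fault it would be 0.)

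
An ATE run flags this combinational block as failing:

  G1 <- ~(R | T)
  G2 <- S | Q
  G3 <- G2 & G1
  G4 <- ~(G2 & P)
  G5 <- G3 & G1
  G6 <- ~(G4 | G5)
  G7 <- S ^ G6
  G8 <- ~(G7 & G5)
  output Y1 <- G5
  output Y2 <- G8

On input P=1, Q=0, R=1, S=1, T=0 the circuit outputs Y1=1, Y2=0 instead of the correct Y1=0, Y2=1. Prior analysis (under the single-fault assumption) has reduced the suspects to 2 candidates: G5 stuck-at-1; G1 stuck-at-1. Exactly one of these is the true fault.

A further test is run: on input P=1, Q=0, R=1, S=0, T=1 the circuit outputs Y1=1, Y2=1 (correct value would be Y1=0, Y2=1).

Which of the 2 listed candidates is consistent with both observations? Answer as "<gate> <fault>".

G5 stuck-at-1

Evaluate each candidate on input P=1, Q=0, R=1, S=0, T=1:
  G5 stuck-at-1: G1=0, G2=0, G3=0, G4=1, G5=1 [stuck-at-1], G6=0, G7=0, G8=1 → Y1=1, Y2=1 — matches
  G1 stuck-at-1: G1=1 [stuck-at-1], G2=0, G3=0, G4=1, G5=0, G6=0, G7=0, G8=1 → Y1=0, Y2=1 — eliminated
Only G5 stuck-at-1 reproduces the observed Y1=1, Y2=1.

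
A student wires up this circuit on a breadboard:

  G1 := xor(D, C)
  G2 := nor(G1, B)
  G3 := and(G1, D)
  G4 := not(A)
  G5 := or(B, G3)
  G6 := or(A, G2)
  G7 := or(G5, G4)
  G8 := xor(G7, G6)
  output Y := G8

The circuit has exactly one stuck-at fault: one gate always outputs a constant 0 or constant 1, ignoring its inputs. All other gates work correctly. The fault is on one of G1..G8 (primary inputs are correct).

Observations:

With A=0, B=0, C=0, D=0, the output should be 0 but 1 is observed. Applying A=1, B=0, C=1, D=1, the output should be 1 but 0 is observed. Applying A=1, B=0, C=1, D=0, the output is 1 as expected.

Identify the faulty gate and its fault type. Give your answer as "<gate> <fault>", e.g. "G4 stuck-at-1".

Fault-free values for test 1 (A=0, B=0, C=0, D=0): G1=0, G2=1, G3=0, G4=1, G5=0, G6=1, G7=1, G8=0, giving Y=0. Observed 1.
Test 1: faults giving observed 1 are {G1 stuck-at-1, G2 stuck-at-0, G4 stuck-at-0, G6 stuck-at-0, G7 stuck-at-0, G8 stuck-at-1}.
Test 2 (A=1, B=0, C=1, D=1): fault-free G1=0, G2=1, G3=0, G4=0, G5=0, G6=1, G7=0, G8=1 → 1; observed 0. Eliminates G2 stuck-at-0, G4 stuck-at-0, G7 stuck-at-0, G8 stuck-at-1.
Test 3 (A=1, B=0, C=1, D=0): fault-free G1=1, G2=0, G3=0, G4=0, G5=0, G6=1, G7=0, G8=1 → 1; observed 1. Eliminates G6 stuck-at-0.
Only G1 stuck-at-1 is consistent with every test.

G1 stuck-at-1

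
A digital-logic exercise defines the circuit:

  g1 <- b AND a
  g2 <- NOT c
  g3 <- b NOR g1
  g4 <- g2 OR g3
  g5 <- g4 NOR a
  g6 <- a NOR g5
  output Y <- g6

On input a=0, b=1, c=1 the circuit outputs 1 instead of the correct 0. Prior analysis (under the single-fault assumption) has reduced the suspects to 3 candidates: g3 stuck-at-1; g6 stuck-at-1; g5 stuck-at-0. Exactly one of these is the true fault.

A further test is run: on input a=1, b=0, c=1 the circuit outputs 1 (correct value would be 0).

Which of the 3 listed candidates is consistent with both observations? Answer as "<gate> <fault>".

g6 stuck-at-1

Evaluate each candidate on input a=1, b=0, c=1:
  g3 stuck-at-1: g1=0, g2=0, g3=1 [stuck-at-1], g4=1, g5=0, g6=0 → 0 — eliminated
  g6 stuck-at-1: g1=0, g2=0, g3=1, g4=1, g5=0, g6=1 [stuck-at-1] → 1 — matches
  g5 stuck-at-0: g1=0, g2=0, g3=1, g4=1, g5=0 [stuck-at-0], g6=0 → 0 — eliminated
Only g6 stuck-at-1 reproduces the observed 1.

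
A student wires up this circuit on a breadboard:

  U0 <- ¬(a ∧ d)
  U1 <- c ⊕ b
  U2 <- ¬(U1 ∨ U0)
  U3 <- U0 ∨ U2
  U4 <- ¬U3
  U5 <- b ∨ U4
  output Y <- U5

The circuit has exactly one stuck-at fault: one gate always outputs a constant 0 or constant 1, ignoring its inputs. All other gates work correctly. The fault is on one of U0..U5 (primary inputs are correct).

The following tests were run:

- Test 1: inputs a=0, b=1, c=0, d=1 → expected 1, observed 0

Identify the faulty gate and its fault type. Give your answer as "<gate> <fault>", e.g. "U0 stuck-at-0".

U5 stuck-at-0

Fault-free values for test 1 (a=0, b=1, c=0, d=1): U0=1, U1=1, U2=0, U3=1, U4=0, U5=1, giving Y=1. Observed 0.
Test 1: faults giving observed 0 are {U5 stuck-at-0}.
Only U5 stuck-at-0 is consistent with every test.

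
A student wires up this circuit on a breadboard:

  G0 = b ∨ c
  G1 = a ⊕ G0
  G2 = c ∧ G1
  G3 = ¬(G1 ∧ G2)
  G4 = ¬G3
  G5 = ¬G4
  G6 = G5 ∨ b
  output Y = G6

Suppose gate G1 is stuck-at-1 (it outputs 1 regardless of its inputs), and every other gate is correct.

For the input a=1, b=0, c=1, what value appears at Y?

0

Propagate with G1 forced: G0=1, G1=1 [stuck-at-1], G2=1, G3=0, G4=1, G5=0, G6=0.
So Y = 0. (Without the fault it would be 1.)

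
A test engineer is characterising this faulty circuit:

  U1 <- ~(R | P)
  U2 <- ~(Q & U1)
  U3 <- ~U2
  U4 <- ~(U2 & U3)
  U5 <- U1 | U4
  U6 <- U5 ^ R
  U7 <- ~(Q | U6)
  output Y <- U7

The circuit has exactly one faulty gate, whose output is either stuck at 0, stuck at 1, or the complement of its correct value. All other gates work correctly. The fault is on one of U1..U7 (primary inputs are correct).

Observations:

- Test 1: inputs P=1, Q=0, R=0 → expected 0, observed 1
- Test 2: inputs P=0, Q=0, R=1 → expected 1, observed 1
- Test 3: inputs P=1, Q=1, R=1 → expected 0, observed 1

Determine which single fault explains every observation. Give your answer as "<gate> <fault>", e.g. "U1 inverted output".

U7 stuck-at-1

Fault-free values for test 1 (P=1, Q=0, R=0): U1=0, U2=1, U3=0, U4=1, U5=1, U6=1, U7=0, giving Y=0. Observed 1.
Test 1: faults giving observed 1 are {U3 stuck-at-1, U3 inverted output, U4 stuck-at-0, U4 inverted output, U5 stuck-at-0, U5 inverted output, U6 stuck-at-0, U6 inverted output, U7 stuck-at-1, U7 inverted output}.
Test 2 (P=0, Q=0, R=1): fault-free U1=0, U2=1, U3=0, U4=1, U5=1, U6=0, U7=1 → 1; observed 1. Eliminates U3 stuck-at-1, U3 inverted output, U4 stuck-at-0, U4 inverted output, U5 stuck-at-0, U5 inverted output, U6 inverted output, U7 inverted output.
Test 3 (P=1, Q=1, R=1): fault-free U1=0, U2=1, U3=0, U4=1, U5=1, U6=0, U7=0 → 0; observed 1. Eliminates U6 stuck-at-0.
Only U7 stuck-at-1 is consistent with every test.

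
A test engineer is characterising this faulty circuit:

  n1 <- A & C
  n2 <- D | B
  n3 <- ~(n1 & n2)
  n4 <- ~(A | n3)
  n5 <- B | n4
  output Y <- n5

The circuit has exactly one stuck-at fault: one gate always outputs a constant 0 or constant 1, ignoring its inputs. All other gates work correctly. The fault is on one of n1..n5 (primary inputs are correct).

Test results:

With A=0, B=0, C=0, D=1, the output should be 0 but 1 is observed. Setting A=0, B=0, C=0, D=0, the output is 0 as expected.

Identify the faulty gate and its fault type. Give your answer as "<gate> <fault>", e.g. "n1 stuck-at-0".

Fault-free values for test 1 (A=0, B=0, C=0, D=1): n1=0, n2=1, n3=1, n4=0, n5=0, giving Y=0. Observed 1.
Test 1: faults giving observed 1 are {n1 stuck-at-1, n3 stuck-at-0, n4 stuck-at-1, n5 stuck-at-1}.
Test 2 (A=0, B=0, C=0, D=0): fault-free n1=0, n2=0, n3=1, n4=0, n5=0 → 0; observed 0. Eliminates n3 stuck-at-0, n4 stuck-at-1, n5 stuck-at-1.
Only n1 stuck-at-1 is consistent with every test.

n1 stuck-at-1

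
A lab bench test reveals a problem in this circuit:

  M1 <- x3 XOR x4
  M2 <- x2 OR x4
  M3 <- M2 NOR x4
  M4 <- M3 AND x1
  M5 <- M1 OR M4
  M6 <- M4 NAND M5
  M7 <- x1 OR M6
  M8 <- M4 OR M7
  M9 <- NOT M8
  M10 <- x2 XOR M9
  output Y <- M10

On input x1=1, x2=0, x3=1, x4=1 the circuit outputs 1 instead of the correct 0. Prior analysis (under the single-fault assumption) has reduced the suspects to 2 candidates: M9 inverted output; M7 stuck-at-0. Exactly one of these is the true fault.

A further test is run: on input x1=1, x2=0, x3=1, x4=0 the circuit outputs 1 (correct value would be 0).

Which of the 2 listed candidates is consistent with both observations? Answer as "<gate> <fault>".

Evaluate each candidate on input x1=1, x2=0, x3=1, x4=0:
  M9 inverted output: M1=1, M2=0, M3=1, M4=1, M5=1, M6=0, M7=1, M8=1, M9=1 [inverted output], M10=1 → 1 — matches
  M7 stuck-at-0: M1=1, M2=0, M3=1, M4=1, M5=1, M6=0, M7=0 [stuck-at-0], M8=1, M9=0, M10=0 → 0 — eliminated
Only M9 inverted output reproduces the observed 1.

M9 inverted output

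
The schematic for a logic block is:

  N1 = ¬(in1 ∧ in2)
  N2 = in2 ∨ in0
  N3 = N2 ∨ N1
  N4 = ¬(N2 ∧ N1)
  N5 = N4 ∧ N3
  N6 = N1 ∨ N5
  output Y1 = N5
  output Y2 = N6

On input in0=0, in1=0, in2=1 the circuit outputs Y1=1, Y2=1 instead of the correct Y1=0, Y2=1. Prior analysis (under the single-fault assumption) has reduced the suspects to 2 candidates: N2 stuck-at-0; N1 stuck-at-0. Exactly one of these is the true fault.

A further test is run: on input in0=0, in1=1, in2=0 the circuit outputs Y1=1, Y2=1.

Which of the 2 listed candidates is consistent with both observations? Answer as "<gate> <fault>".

Evaluate each candidate on input in0=0, in1=1, in2=0:
  N2 stuck-at-0: N1=1, N2=0 [stuck-at-0], N3=1, N4=1, N5=1, N6=1 → Y1=1, Y2=1 — matches
  N1 stuck-at-0: N1=0 [stuck-at-0], N2=0, N3=0, N4=1, N5=0, N6=0 → Y1=0, Y2=0 — eliminated
Only N2 stuck-at-0 reproduces the observed Y1=1, Y2=1.

N2 stuck-at-0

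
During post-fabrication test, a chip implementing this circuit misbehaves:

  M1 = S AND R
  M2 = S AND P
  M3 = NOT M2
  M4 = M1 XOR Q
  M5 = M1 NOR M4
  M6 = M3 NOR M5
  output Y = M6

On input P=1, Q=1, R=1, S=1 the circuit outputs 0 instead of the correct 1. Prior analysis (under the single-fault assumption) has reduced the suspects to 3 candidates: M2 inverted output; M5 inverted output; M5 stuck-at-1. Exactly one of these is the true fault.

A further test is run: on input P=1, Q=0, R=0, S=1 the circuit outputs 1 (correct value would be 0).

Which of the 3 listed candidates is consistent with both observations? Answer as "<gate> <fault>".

Evaluate each candidate on input P=1, Q=0, R=0, S=1:
  M2 inverted output: M1=0, M2=0 [inverted output], M3=1, M4=0, M5=1, M6=0 → 0 — eliminated
  M5 inverted output: M1=0, M2=1, M3=0, M4=0, M5=0 [inverted output], M6=1 → 1 — matches
  M5 stuck-at-1: M1=0, M2=1, M3=0, M4=0, M5=1 [stuck-at-1], M6=0 → 0 — eliminated
Only M5 inverted output reproduces the observed 1.

M5 inverted output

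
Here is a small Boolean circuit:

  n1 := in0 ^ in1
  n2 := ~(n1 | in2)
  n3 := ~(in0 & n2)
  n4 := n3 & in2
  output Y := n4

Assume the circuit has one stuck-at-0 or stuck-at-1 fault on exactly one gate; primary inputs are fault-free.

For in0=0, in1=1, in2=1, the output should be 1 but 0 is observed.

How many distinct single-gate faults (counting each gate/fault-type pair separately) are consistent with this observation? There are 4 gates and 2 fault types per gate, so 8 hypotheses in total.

2

Fault-free: n1=1, n2=0, n3=1, n4=1 → 1. Observed 0.
  n1 stuck-at-0: output 1 ✗
  n1 stuck-at-1: output 1 ✗
  n2 stuck-at-0: output 1 ✗
  n2 stuck-at-1: output 1 ✗
  n3 stuck-at-0: output 0 ✓
  n3 stuck-at-1: output 1 ✗
  n4 stuck-at-0: output 0 ✓
  n4 stuck-at-1: output 1 ✗
Consistent faults: {n3 stuck-at-0, n4 stuck-at-0} — 2 in all.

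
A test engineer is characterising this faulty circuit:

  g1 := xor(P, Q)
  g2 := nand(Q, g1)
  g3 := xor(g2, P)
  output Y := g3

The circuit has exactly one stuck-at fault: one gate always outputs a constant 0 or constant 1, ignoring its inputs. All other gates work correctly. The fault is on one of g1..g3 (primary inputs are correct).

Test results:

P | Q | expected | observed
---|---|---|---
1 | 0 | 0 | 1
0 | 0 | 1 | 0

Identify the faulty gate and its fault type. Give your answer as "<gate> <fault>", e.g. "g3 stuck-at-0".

g2 stuck-at-0

Fault-free values for test 1 (P=1, Q=0): g1=1, g2=1, g3=0, giving Y=0. Observed 1.
Test 1: faults giving observed 1 are {g2 stuck-at-0, g3 stuck-at-1}.
Test 2 (P=0, Q=0): fault-free g1=0, g2=1, g3=1 → 1; observed 0. Eliminates g3 stuck-at-1.
Only g2 stuck-at-0 is consistent with every test.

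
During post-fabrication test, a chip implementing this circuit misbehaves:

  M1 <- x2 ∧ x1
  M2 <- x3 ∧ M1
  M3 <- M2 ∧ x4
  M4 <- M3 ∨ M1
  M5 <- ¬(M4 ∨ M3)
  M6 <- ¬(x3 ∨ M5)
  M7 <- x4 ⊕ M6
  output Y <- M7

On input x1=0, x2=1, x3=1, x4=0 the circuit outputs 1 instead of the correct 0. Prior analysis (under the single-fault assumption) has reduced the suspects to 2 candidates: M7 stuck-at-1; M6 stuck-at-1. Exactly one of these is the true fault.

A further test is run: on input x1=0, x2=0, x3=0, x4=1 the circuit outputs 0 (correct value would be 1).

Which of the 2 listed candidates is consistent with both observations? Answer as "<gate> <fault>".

Evaluate each candidate on input x1=0, x2=0, x3=0, x4=1:
  M7 stuck-at-1: M1=0, M2=0, M3=0, M4=0, M5=1, M6=0, M7=1 [stuck-at-1] → 1 — eliminated
  M6 stuck-at-1: M1=0, M2=0, M3=0, M4=0, M5=1, M6=1 [stuck-at-1], M7=0 → 0 — matches
Only M6 stuck-at-1 reproduces the observed 0.

M6 stuck-at-1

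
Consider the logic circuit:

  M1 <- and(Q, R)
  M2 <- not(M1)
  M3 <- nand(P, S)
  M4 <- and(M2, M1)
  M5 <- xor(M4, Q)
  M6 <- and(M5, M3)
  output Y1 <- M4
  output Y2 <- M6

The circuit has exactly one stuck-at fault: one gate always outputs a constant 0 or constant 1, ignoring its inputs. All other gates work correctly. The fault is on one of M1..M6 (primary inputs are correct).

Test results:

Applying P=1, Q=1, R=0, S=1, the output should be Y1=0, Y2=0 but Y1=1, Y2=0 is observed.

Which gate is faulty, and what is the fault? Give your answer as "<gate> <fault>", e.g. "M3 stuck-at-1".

M4 stuck-at-1

Fault-free values for test 1 (P=1, Q=1, R=0, S=1): M1=0, M2=1, M3=0, M4=0, M5=1, M6=0, giving Y1=0, Y2=0. Observed Y1=1, Y2=0.
Test 1: faults giving observed Y1=1, Y2=0 are {M4 stuck-at-1}.
Only M4 stuck-at-1 is consistent with every test.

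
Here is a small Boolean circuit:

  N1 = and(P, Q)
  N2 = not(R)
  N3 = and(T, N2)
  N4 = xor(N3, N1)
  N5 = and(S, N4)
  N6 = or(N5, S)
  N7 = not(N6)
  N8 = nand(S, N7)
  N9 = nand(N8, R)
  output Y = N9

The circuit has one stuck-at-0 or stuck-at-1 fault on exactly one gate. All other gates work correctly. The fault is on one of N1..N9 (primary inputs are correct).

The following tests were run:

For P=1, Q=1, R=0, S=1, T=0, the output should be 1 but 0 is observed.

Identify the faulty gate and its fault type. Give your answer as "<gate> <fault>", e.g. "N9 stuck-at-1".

N9 stuck-at-0

Fault-free values for test 1 (P=1, Q=1, R=0, S=1, T=0): N1=1, N2=1, N3=0, N4=1, N5=1, N6=1, N7=0, N8=1, N9=1, giving Y=1. Observed 0.
Test 1: faults giving observed 0 are {N9 stuck-at-0}.
Only N9 stuck-at-0 is consistent with every test.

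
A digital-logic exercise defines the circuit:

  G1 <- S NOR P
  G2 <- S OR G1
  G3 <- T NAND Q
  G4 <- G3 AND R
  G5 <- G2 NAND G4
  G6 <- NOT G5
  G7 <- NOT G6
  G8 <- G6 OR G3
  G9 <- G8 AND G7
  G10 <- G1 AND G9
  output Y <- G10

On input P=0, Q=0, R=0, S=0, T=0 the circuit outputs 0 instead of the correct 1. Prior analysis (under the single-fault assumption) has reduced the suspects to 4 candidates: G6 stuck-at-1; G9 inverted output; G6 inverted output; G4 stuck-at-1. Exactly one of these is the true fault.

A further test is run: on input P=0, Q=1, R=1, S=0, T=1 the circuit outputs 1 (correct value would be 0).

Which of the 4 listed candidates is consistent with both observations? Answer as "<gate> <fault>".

Evaluate each candidate on input P=0, Q=1, R=1, S=0, T=1:
  G6 stuck-at-1: G1=1, G2=1, G3=0, G4=0, G5=1, G6=1 [stuck-at-1], G7=0, G8=1, G9=0, G10=0 → 0 — eliminated
  G9 inverted output: G1=1, G2=1, G3=0, G4=0, G5=1, G6=0, G7=1, G8=0, G9=1 [inverted output], G10=1 → 1 — matches
  G6 inverted output: G1=1, G2=1, G3=0, G4=0, G5=1, G6=1 [inverted output], G7=0, G8=1, G9=0, G10=0 → 0 — eliminated
  G4 stuck-at-1: G1=1, G2=1, G3=0, G4=1 [stuck-at-1], G5=0, G6=1, G7=0, G8=1, G9=0, G10=0 → 0 — eliminated
Only G9 inverted output reproduces the observed 1.

G9 inverted output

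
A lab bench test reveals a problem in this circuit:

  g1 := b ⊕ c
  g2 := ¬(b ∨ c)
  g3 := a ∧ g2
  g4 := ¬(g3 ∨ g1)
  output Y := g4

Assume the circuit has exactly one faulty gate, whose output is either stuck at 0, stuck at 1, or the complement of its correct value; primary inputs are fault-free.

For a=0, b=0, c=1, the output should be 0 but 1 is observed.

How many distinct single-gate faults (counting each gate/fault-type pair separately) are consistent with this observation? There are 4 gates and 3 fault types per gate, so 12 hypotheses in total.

4

Fault-free: g1=1, g2=0, g3=0, g4=0 → 0. Observed 1.
  g1 stuck-at-0: output 1 ✓
  g1 stuck-at-1: output 0 ✗
  g1 inverted output: output 1 ✓
  g2 stuck-at-0: output 0 ✗
  g2 stuck-at-1: output 0 ✗
  g2 inverted output: output 0 ✗
  g3 stuck-at-0: output 0 ✗
  g3 stuck-at-1: output 0 ✗
  g3 inverted output: output 0 ✗
  g4 stuck-at-0: output 0 ✗
  g4 stuck-at-1: output 1 ✓
  g4 inverted output: output 1 ✓
Consistent faults: {g1 stuck-at-0, g1 inverted output, g4 stuck-at-1, g4 inverted output} — 4 in all.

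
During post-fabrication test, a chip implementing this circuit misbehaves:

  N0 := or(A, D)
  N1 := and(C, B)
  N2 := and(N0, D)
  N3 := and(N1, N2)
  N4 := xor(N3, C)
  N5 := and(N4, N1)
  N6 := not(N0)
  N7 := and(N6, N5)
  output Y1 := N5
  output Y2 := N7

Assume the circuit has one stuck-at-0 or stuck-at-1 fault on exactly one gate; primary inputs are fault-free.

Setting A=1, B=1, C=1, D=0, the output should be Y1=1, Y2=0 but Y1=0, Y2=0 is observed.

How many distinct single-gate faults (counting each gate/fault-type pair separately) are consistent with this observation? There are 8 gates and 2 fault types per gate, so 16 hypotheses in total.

5

Fault-free: N0=1, N1=1, N2=0, N3=0, N4=1, N5=1, N6=0, N7=0 → Y1=1, Y2=0. Observed Y1=0, Y2=0.
  N0: none of the 2 fault types match ✗
  N1: stuck-at-0 ✓; others ✗
  N2: stuck-at-1 ✓; others ✗
  N3: stuck-at-1 ✓; others ✗
  N4: stuck-at-0 ✓; others ✗
  N5: stuck-at-0 ✓; others ✗
  N6: none of the 2 fault types match ✗
  N7: none of the 2 fault types match ✗
Consistent faults: {N1 stuck-at-0, N2 stuck-at-1, N3 stuck-at-1, N4 stuck-at-0, N5 stuck-at-0} — 5 in all.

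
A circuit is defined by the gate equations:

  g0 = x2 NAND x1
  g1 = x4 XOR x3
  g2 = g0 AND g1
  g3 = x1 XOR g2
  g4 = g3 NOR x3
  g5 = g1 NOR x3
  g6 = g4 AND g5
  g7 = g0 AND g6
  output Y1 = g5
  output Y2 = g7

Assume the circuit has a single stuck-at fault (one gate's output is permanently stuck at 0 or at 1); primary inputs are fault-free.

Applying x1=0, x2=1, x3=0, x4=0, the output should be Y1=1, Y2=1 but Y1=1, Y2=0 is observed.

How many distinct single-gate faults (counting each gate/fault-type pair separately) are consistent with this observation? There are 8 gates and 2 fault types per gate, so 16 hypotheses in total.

Fault-free: g0=1, g1=0, g2=0, g3=0, g4=1, g5=1, g6=1, g7=1 → Y1=1, Y2=1. Observed Y1=1, Y2=0.
  g0: stuck-at-0 ✓; others ✗
  g1: none of the 2 fault types match ✗
  g2: stuck-at-1 ✓; others ✗
  g3: stuck-at-1 ✓; others ✗
  g4: stuck-at-0 ✓; others ✗
  g5: none of the 2 fault types match ✗
  g6: stuck-at-0 ✓; others ✗
  g7: stuck-at-0 ✓; others ✗
Consistent faults: {g0 stuck-at-0, g2 stuck-at-1, g3 stuck-at-1, g4 stuck-at-0, g6 stuck-at-0, g7 stuck-at-0} — 6 in all.

6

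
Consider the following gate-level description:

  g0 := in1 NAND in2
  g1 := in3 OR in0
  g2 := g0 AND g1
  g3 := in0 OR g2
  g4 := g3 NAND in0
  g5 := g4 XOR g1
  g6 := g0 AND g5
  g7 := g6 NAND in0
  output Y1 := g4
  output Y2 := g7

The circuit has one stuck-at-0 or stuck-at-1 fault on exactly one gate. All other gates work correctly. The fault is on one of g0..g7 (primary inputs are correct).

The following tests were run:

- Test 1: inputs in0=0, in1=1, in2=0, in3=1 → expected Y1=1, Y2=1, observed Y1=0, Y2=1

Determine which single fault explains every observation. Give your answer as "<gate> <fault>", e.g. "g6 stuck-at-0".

Fault-free values for test 1 (in0=0, in1=1, in2=0, in3=1): g0=1, g1=1, g2=1, g3=1, g4=1, g5=0, g6=0, g7=1, giving Y1=1, Y2=1. Observed Y1=0, Y2=1.
Test 1: faults giving observed Y1=0, Y2=1 are {g4 stuck-at-0}.
Only g4 stuck-at-0 is consistent with every test.

g4 stuck-at-0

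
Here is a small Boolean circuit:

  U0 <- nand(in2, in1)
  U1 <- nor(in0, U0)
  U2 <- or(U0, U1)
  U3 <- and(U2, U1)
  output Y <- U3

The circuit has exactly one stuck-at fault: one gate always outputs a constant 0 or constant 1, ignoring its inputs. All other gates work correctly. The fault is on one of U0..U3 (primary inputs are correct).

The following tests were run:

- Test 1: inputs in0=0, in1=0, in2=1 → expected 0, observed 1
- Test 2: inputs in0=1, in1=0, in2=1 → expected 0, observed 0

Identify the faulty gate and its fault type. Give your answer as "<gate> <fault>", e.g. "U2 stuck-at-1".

Fault-free values for test 1 (in0=0, in1=0, in2=1): U0=1, U1=0, U2=1, U3=0, giving Y=0. Observed 1.
Test 1: faults giving observed 1 are {U0 stuck-at-0, U1 stuck-at-1, U3 stuck-at-1}.
Test 2 (in0=1, in1=0, in2=1): fault-free U0=1, U1=0, U2=1, U3=0 → 0; observed 0. Eliminates U1 stuck-at-1, U3 stuck-at-1.
Only U0 stuck-at-0 is consistent with every test.

U0 stuck-at-0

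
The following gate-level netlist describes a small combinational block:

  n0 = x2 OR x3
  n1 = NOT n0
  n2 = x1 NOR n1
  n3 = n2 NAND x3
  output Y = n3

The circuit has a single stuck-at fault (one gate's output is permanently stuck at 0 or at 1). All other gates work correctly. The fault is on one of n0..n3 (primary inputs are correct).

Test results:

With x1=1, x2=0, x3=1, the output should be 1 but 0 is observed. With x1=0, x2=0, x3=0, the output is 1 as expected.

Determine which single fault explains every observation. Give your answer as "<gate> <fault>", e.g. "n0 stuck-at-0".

n2 stuck-at-1

Fault-free values for test 1 (x1=1, x2=0, x3=1): n0=1, n1=0, n2=0, n3=1, giving Y=1. Observed 0.
Test 1: faults giving observed 0 are {n2 stuck-at-1, n3 stuck-at-0}.
Test 2 (x1=0, x2=0, x3=0): fault-free n0=0, n1=1, n2=0, n3=1 → 1; observed 1. Eliminates n3 stuck-at-0.
Only n2 stuck-at-1 is consistent with every test.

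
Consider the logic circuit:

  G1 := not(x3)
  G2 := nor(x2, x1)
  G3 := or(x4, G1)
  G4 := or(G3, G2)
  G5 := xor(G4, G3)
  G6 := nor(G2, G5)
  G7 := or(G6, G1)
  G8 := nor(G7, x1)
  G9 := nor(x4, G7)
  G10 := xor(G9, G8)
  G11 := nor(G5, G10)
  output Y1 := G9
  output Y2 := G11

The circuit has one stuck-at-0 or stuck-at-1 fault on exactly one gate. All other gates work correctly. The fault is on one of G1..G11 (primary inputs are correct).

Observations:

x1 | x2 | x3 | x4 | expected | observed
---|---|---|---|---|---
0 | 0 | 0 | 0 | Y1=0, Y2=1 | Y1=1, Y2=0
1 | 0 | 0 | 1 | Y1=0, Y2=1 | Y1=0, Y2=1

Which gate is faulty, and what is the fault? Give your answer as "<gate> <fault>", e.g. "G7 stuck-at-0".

G1 stuck-at-0

Fault-free values for test 1 (x1=0, x2=0, x3=0, x4=0): G1=1, G2=1, G3=1, G4=1, G5=0, G6=0, G7=1, G8=0, G9=0, G10=0, G11=1, giving Y1=0, Y2=1. Observed Y1=1, Y2=0.
Test 1: faults giving observed Y1=1, Y2=0 are {G1 stuck-at-0, G9 stuck-at-1}.
Test 2 (x1=1, x2=0, x3=0, x4=1): fault-free G1=1, G2=0, G3=1, G4=1, G5=0, G6=1, G7=1, G8=0, G9=0, G10=0, G11=1 → Y1=0, Y2=1; observed Y1=0, Y2=1. Eliminates G9 stuck-at-1.
Only G1 stuck-at-0 is consistent with every test.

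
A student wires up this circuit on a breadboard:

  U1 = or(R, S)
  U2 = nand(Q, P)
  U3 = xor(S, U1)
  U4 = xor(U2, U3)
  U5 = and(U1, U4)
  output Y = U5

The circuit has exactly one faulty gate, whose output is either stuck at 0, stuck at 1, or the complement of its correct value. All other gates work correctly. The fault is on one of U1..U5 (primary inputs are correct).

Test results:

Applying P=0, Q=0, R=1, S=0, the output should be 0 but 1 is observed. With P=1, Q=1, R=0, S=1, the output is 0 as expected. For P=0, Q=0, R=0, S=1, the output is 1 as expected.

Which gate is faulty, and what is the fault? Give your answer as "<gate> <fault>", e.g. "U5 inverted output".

Fault-free values for test 1 (P=0, Q=0, R=1, S=0): U1=1, U2=1, U3=1, U4=0, U5=0, giving Y=0. Observed 1.
Test 1: faults giving observed 1 are {U2 stuck-at-0, U2 inverted output, U3 stuck-at-0, U3 inverted output, U4 stuck-at-1, U4 inverted output, U5 stuck-at-1, U5 inverted output}.
Test 2 (P=1, Q=1, R=0, S=1): fault-free U1=1, U2=0, U3=0, U4=0, U5=0 → 0; observed 0. Eliminates U2 inverted output, U3 inverted output, U4 stuck-at-1, U4 inverted output, U5 stuck-at-1, U5 inverted output.
Test 3 (P=0, Q=0, R=0, S=1): fault-free U1=1, U2=1, U3=0, U4=1, U5=1 → 1; observed 1. Eliminates U2 stuck-at-0.
Only U3 stuck-at-0 is consistent with every test.

U3 stuck-at-0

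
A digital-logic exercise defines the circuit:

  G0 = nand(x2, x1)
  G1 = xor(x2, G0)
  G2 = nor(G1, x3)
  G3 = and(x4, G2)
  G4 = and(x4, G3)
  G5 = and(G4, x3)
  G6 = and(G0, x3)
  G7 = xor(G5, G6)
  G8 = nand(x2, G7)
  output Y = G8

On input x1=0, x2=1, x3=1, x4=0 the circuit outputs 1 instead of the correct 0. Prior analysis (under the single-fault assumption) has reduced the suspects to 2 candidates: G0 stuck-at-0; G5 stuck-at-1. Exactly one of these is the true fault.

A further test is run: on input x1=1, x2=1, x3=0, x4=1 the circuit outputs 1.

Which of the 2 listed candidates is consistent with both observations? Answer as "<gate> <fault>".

Evaluate each candidate on input x1=1, x2=1, x3=0, x4=1:
  G0 stuck-at-0: G0=0 [stuck-at-0], G1=1, G2=0, G3=0, G4=0, G5=0, G6=0, G7=0, G8=1 → 1 — matches
  G5 stuck-at-1: G0=0, G1=1, G2=0, G3=0, G4=0, G5=1 [stuck-at-1], G6=0, G7=1, G8=0 → 0 — eliminated
Only G0 stuck-at-0 reproduces the observed 1.

G0 stuck-at-0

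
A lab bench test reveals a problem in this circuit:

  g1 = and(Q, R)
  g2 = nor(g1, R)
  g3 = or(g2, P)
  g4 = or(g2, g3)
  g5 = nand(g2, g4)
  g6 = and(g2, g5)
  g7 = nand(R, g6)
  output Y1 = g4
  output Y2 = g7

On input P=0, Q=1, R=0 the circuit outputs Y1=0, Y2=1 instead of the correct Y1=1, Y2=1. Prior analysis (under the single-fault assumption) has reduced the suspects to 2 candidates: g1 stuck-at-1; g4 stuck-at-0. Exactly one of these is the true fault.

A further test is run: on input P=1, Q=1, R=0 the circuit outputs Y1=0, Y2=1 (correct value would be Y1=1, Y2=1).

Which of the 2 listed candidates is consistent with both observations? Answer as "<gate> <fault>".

Evaluate each candidate on input P=1, Q=1, R=0:
  g1 stuck-at-1: g1=1 [stuck-at-1], g2=0, g3=1, g4=1, g5=1, g6=0, g7=1 → Y1=1, Y2=1 — eliminated
  g4 stuck-at-0: g1=0, g2=1, g3=1, g4=0 [stuck-at-0], g5=1, g6=1, g7=1 → Y1=0, Y2=1 — matches
Only g4 stuck-at-0 reproduces the observed Y1=0, Y2=1.

g4 stuck-at-0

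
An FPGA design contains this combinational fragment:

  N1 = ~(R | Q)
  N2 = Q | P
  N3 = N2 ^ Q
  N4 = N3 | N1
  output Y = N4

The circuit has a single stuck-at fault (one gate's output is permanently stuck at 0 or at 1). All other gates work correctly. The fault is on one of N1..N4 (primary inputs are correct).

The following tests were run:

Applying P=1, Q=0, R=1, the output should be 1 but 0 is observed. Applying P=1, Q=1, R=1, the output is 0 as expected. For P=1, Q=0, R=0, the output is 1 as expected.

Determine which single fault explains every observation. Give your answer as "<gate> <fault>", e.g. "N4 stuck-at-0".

Fault-free values for test 1 (P=1, Q=0, R=1): N1=0, N2=1, N3=1, N4=1, giving Y=1. Observed 0.
Test 1: faults giving observed 0 are {N2 stuck-at-0, N3 stuck-at-0, N4 stuck-at-0}.
Test 2 (P=1, Q=1, R=1): fault-free N1=0, N2=1, N3=0, N4=0 → 0; observed 0. Eliminates N2 stuck-at-0.
Test 3 (P=1, Q=0, R=0): fault-free N1=1, N2=1, N3=1, N4=1 → 1; observed 1. Eliminates N4 stuck-at-0.
Only N3 stuck-at-0 is consistent with every test.

N3 stuck-at-0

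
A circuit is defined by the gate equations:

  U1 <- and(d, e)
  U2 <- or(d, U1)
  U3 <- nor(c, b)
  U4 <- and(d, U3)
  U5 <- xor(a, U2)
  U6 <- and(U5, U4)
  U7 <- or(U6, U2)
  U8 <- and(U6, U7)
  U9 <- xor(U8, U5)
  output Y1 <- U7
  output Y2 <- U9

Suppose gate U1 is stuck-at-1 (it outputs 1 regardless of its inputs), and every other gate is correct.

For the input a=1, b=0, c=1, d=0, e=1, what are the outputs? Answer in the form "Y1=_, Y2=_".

Propagate with U1 forced: U1=1 [stuck-at-1], U2=1, U3=0, U4=0, U5=0, U6=0, U7=1, U8=0, U9=0.
So the outputs are Y1=1, Y2=0. (Without the fault they would be Y1=0, Y2=1.)

Y1=1, Y2=0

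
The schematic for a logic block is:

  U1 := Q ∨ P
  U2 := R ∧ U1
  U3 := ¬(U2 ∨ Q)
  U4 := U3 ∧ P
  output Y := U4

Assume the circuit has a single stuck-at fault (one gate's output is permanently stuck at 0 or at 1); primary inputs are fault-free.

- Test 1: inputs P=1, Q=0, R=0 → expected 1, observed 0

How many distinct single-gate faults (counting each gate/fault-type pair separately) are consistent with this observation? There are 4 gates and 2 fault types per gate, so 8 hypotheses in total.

Fault-free: U1=1, U2=0, U3=1, U4=1 → 1. Observed 0.
  U1 stuck-at-0: output 1 ✗
  U1 stuck-at-1: output 1 ✗
  U2 stuck-at-0: output 1 ✗
  U2 stuck-at-1: output 0 ✓
  U3 stuck-at-0: output 0 ✓
  U3 stuck-at-1: output 1 ✗
  U4 stuck-at-0: output 0 ✓
  U4 stuck-at-1: output 1 ✗
Consistent faults: {U2 stuck-at-1, U3 stuck-at-0, U4 stuck-at-0} — 3 in all.

3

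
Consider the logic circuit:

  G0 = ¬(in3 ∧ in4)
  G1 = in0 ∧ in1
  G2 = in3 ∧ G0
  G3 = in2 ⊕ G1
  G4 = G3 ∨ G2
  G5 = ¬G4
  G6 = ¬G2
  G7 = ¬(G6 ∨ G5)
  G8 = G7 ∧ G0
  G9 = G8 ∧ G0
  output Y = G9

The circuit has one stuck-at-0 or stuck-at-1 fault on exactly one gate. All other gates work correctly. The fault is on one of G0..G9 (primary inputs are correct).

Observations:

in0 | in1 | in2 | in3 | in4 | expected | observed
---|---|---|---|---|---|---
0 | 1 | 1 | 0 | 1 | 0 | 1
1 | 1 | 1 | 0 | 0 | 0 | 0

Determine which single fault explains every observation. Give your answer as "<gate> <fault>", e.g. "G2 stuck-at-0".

Fault-free values for test 1 (in0=0, in1=1, in2=1, in3=0, in4=1): G0=1, G1=0, G2=0, G3=1, G4=1, G5=0, G6=1, G7=0, G8=0, G9=0, giving Y=0. Observed 1.
Test 1: faults giving observed 1 are {G2 stuck-at-1, G6 stuck-at-0, G7 stuck-at-1, G8 stuck-at-1, G9 stuck-at-1}.
Test 2 (in0=1, in1=1, in2=1, in3=0, in4=0): fault-free G0=1, G1=1, G2=0, G3=0, G4=0, G5=1, G6=1, G7=0, G8=0, G9=0 → 0; observed 0. Eliminates G2 stuck-at-1, G7 stuck-at-1, G8 stuck-at-1, G9 stuck-at-1.
Only G6 stuck-at-0 is consistent with every test.

G6 stuck-at-0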